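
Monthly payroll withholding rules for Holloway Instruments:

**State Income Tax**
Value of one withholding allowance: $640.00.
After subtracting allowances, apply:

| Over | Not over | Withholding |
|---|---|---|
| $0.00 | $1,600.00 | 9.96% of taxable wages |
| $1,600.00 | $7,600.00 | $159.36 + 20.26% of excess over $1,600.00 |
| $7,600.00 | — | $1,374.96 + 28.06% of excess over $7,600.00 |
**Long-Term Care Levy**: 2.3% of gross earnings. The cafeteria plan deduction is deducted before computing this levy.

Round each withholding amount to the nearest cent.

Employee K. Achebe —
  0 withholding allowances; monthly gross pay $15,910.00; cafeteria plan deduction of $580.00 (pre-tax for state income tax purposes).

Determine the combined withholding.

$3,896.59

State Income Tax: taxable = $15,910.00 − $580.00 = $15,330.00
  $1,374.96 + 28.06% × ($15,330.00 − $7,600.00) = $1,374.96 + 28.06% × $7,730.00 = $3,544.00
Long-Term Care Levy: 2.3% × $15,330.00 = $352.59
Total: $3,544.00 + $352.59 = $3,896.59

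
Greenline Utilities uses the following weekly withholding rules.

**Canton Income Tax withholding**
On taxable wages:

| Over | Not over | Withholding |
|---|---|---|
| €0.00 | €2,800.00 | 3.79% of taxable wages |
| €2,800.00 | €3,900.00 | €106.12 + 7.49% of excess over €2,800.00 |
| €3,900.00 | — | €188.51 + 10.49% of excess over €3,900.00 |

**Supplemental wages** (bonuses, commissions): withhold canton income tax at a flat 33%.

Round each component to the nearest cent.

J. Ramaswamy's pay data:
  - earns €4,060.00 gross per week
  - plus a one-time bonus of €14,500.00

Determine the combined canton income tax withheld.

€4,990.29

Canton Income Tax: taxable = €4,060.00
  €188.51 + 10.49% × (€4,060.00 − €3,900.00) = €188.51 + 10.49% × €160.00 = €205.29
Supplemental (33% flat on bonus): 33% × €14,500.00 = €4,785.00
Total canton income tax: €205.29 + €4,785.00 = €4,990.29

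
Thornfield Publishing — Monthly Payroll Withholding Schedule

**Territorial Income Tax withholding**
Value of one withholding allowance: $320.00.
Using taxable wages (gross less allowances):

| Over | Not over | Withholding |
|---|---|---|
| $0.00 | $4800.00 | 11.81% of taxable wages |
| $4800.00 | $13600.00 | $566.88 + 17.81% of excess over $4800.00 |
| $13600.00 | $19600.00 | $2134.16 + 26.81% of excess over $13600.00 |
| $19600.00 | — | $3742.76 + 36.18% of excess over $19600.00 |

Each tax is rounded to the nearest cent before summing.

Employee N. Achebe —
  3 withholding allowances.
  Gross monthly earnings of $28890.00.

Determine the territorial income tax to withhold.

$6756.55

Territorial Income Tax: taxable = $28890.00 − 3×$320.00 = $27930.00
  $3742.76 + 36.18% × ($27930.00 − $19600.00) = $3742.76 + 36.18% × $8330.00 = $6756.55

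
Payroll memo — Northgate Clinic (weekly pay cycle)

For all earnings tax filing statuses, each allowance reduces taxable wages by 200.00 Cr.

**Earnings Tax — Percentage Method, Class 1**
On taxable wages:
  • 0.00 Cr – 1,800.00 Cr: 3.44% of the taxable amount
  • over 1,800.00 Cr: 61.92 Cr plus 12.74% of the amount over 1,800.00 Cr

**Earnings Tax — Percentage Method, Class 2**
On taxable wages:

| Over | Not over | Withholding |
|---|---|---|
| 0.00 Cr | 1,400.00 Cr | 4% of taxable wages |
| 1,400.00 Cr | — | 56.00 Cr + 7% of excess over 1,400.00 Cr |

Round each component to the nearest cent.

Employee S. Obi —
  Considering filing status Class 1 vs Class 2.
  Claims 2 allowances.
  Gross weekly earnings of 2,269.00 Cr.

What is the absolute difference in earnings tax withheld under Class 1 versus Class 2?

Earnings Tax (Class 1): taxable = 2,269.00 Cr − 2×200.00 Cr = 1,869.00 Cr
  61.92 Cr + 12.74% × (1,869.00 Cr − 1,800.00 Cr) = 61.92 Cr + 12.74% × 69.00 Cr = 70.71 Cr
Earnings Tax (Class 2): taxable = 2,269.00 Cr − 2×200.00 Cr = 1,869.00 Cr
  56.00 Cr + 7% × (1,869.00 Cr − 1,400.00 Cr) = 56.00 Cr + 7% × 469.00 Cr = 88.83 Cr
Difference: |70.71 Cr − 88.83 Cr| = 18.12 Cr (higher under Class 2)

18.12 Cr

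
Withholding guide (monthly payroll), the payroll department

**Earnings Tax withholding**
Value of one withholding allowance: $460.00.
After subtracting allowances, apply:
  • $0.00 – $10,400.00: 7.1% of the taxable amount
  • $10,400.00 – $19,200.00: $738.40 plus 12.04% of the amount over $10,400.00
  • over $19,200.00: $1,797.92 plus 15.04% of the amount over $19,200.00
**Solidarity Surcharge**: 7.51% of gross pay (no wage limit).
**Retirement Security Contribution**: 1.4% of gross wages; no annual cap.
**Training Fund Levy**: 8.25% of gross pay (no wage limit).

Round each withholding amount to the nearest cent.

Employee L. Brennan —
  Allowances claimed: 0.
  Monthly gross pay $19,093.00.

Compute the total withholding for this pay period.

Earnings Tax: taxable = $19,093.00
  $738.40 + 12.04% × ($19,093.00 − $10,400.00) = $738.40 + 12.04% × $8,693.00 = $1,785.04
Solidarity Surcharge: 7.51% × $19,093.00 = $1,433.88
Retirement Security Contribution: 1.4% × $19,093.00 = $267.30
Training Fund Levy: 8.25% × $19,093.00 = $1,575.17
Total: $1,785.04 + $1,433.88 + $267.30 + $1,575.17 = $5,061.39

$5,061.39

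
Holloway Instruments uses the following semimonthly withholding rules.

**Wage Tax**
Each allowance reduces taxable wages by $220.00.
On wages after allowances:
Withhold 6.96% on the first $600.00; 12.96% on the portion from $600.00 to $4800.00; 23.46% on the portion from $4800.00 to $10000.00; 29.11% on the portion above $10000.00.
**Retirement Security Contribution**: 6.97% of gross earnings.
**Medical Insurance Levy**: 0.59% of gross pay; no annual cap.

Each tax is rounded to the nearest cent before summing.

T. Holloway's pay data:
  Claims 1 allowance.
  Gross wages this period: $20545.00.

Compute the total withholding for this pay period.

Wage Tax: taxable = $20545.00 − 1×$220.00 = $20325.00
  $1806.00 + 29.11% × ($20325.00 − $10000.00) = $1806.00 + 29.11% × $10325.00 = $4811.61
Retirement Security Contribution: 6.97% × $20545.00 = $1431.99
Medical Insurance Levy: 0.59% × $20545.00 = $121.22
Total: $4811.61 + $1431.99 + $121.22 = $6364.82

$6364.82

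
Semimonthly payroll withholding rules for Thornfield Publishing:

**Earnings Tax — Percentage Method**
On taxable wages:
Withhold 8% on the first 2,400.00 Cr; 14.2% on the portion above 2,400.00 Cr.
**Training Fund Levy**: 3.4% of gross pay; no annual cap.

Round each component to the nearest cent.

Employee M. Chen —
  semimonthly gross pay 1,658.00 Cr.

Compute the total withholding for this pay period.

Earnings Tax: taxable = 1,658.00 Cr
  8% × 1,658.00 Cr = 132.64 Cr
Training Fund Levy: 3.4% × 1,658.00 Cr = 56.37 Cr
Total: 132.64 Cr + 56.37 Cr = 189.01 Cr

189.01 Cr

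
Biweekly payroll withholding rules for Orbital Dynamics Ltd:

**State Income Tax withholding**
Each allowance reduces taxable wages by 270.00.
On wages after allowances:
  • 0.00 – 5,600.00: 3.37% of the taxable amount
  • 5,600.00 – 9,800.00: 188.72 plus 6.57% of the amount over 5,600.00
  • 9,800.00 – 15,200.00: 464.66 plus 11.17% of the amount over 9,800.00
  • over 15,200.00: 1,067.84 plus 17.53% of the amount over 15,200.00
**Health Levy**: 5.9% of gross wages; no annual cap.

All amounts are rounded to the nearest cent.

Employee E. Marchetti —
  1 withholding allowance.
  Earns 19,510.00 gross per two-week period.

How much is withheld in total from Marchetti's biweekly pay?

State Income Tax: taxable = 19,510.00 − 1×270.00 = 19,240.00
  1,067.84 + 17.53% × (19,240.00 − 15,200.00) = 1,067.84 + 17.53% × 4,040.00 = 1,776.05
Health Levy: 5.9% × 19,510.00 = 1,151.09
Total: 1,776.05 + 1,151.09 = 2,927.14

2,927.14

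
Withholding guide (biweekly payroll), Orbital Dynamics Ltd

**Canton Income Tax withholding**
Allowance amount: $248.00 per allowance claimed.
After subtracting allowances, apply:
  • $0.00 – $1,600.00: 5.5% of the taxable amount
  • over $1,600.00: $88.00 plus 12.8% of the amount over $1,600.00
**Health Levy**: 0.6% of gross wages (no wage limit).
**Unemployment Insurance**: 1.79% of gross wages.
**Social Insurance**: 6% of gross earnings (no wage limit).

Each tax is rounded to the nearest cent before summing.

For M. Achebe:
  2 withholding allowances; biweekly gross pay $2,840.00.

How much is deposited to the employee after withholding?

Canton Income Tax: taxable = $2,840.00 − 2×$248.00 = $2,344.00
  $88.00 + 12.8% × ($2,344.00 − $1,600.00) = $88.00 + 12.8% × $744.00 = $183.23
Health Levy: 0.6% × $2,840.00 = $17.04
Unemployment Insurance: 1.79% × $2,840.00 = $50.84
Social Insurance: 6% × $2,840.00 = $170.40
Total withheld: $183.23 + $17.04 + $50.84 + $170.40 = $421.51
Net pay: $2,840.00 − $421.51 = $2,418.49

$2,418.49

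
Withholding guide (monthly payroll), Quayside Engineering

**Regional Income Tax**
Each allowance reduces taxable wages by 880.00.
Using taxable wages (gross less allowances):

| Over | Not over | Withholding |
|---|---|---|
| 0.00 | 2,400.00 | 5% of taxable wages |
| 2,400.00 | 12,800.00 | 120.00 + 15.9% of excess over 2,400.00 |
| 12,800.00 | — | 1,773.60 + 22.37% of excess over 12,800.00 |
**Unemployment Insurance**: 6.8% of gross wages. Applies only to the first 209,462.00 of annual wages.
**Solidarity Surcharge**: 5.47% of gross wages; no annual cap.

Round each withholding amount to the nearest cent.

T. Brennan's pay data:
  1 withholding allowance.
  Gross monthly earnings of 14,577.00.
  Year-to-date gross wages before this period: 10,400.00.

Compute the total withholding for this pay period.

3,762.86

Regional Income Tax: taxable = 14,577.00 − 1×880.00 = 13,697.00
  1,773.60 + 22.37% × (13,697.00 − 12,800.00) = 1,773.60 + 22.37% × 897.00 = 1,974.26
Unemployment Insurance: 6.8% × 14,577.00 = 991.24
Solidarity Surcharge: 5.47% × 14,577.00 = 797.36
Total: 1,974.26 + 991.24 + 797.36 = 3,762.86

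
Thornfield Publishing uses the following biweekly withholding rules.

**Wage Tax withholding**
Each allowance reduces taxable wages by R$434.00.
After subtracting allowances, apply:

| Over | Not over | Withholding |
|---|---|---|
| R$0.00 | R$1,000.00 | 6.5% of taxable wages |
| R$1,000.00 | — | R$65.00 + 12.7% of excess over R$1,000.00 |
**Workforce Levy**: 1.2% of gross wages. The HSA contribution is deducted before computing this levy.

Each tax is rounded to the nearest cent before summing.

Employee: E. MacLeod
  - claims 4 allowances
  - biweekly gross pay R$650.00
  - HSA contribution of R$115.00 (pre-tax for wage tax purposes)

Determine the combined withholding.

R$6.42

Wage Tax: taxable = R$650.00 − R$115.00 − 4×R$434.00 = R$-1,201.00
  Taxable ≤ 0 → R$0.00
Workforce Levy: 1.2% × R$535.00 = R$6.42
Total: R$0.00 + R$6.42 = R$6.42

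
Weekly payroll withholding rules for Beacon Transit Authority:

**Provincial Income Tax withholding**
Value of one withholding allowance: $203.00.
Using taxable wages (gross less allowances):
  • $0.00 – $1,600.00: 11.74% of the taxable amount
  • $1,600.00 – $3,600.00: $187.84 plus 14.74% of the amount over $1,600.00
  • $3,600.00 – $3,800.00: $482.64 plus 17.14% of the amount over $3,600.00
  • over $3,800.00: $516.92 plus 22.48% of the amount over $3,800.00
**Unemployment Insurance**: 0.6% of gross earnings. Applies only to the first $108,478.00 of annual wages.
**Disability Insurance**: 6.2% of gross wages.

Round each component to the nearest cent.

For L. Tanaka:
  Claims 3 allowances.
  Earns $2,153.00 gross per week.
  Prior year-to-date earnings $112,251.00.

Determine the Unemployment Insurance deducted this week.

$0.00

Unemployment Insurance: YTD $112,251.00 ≥ cap $108,478.00 → $0.00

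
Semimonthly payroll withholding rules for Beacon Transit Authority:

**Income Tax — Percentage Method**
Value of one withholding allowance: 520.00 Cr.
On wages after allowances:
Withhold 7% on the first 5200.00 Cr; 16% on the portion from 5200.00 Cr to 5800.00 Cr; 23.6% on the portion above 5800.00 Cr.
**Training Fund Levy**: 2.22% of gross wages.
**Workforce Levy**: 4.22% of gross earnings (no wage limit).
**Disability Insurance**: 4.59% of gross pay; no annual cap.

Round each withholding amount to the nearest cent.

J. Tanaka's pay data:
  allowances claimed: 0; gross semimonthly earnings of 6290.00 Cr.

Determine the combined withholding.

Income Tax: taxable = 6290.00 Cr
  460.00 Cr + 23.6% × (6290.00 Cr − 5800.00 Cr) = 460.00 Cr + 23.6% × 490.00 Cr = 575.64 Cr
Training Fund Levy: 2.22% × 6290.00 Cr = 139.64 Cr
Workforce Levy: 4.22% × 6290.00 Cr = 265.44 Cr
Disability Insurance: 4.59% × 6290.00 Cr = 288.71 Cr
Total: 575.64 Cr + 139.64 Cr + 265.44 Cr + 288.71 Cr = 1269.43 Cr

1269.43 Cr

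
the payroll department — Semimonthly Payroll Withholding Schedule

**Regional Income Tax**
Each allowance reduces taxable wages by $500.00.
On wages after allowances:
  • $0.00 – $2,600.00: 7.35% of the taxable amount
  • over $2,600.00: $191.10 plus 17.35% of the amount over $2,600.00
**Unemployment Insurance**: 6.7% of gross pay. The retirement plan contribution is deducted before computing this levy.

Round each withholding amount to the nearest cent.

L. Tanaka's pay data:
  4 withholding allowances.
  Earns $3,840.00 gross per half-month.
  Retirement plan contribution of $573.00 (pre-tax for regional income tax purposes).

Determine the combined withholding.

Regional Income Tax: taxable = $3,840.00 − $573.00 − 4×$500.00 = $1,267.00
  7.35% × $1,267.00 = $93.12
Unemployment Insurance: 6.7% × $3,267.00 = $218.89
Total: $93.12 + $218.89 = $312.01

$312.01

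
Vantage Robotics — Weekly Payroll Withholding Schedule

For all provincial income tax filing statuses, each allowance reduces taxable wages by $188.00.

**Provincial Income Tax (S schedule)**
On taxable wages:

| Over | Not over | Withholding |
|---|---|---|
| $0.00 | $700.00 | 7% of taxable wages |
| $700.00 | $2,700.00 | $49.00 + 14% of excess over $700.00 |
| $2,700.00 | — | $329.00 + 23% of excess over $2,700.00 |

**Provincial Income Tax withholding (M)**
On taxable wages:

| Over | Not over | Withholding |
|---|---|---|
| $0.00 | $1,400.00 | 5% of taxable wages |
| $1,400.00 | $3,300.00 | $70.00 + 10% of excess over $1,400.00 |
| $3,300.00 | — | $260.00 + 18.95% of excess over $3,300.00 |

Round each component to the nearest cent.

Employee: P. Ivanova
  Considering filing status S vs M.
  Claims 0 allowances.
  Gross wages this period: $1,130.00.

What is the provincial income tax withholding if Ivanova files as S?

$109.20

Provincial Income Tax (S): taxable = $1,130.00
  $49.00 + 14% × ($1,130.00 − $700.00) = $49.00 + 14% × $430.00 = $109.20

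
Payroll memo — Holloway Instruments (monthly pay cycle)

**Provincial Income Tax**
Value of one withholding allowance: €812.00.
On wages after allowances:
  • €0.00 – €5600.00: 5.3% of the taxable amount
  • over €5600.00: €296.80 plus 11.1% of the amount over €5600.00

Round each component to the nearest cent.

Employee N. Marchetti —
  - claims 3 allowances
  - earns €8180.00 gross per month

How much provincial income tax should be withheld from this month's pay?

Provincial Income Tax: taxable = €8180.00 − 3×€812.00 = €5744.00
  €296.80 + 11.1% × (€5744.00 − €5600.00) = €296.80 + 11.1% × €144.00 = €312.78

€312.78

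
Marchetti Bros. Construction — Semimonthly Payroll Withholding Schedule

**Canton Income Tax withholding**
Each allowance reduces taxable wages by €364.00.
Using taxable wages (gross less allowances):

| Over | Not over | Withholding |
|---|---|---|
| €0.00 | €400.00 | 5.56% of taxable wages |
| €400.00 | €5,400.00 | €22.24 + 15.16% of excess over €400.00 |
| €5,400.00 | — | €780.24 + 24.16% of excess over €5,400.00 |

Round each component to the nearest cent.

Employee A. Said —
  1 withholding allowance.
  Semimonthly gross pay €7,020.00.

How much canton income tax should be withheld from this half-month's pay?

€1,083.69

Canton Income Tax: taxable = €7,020.00 − 1×€364.00 = €6,656.00
  €780.24 + 24.16% × (€6,656.00 − €5,400.00) = €780.24 + 24.16% × €1,256.00 = €1,083.69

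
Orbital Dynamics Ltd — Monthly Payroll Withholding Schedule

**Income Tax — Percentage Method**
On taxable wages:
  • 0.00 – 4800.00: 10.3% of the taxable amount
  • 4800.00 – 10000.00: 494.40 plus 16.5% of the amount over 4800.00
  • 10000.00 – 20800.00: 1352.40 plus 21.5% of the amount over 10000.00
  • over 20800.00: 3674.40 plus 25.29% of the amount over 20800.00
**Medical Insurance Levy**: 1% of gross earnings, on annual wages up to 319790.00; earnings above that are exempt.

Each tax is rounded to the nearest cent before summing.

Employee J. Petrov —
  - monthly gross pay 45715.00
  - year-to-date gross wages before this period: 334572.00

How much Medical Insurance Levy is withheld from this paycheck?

0.00

Medical Insurance Levy: YTD 334572.00 ≥ cap 319790.00 → 0.00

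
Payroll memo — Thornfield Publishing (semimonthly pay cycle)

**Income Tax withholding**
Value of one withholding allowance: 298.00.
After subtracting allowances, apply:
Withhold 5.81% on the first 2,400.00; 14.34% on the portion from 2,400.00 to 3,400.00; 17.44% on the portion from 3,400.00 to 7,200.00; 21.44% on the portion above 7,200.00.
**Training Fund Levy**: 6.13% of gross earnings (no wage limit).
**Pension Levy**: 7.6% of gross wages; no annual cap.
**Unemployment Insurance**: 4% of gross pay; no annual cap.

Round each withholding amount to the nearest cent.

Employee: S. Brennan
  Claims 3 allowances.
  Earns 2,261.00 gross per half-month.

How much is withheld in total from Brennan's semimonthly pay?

480.30

Income Tax: taxable = 2,261.00 − 3×298.00 = 1,367.00
  5.81% × 1,367.00 = 79.42
Training Fund Levy: 6.13% × 2,261.00 = 138.60
Pension Levy: 7.6% × 2,261.00 = 171.84
Unemployment Insurance: 4% × 2,261.00 = 90.44
Total: 79.42 + 138.60 + 171.84 + 90.44 = 480.30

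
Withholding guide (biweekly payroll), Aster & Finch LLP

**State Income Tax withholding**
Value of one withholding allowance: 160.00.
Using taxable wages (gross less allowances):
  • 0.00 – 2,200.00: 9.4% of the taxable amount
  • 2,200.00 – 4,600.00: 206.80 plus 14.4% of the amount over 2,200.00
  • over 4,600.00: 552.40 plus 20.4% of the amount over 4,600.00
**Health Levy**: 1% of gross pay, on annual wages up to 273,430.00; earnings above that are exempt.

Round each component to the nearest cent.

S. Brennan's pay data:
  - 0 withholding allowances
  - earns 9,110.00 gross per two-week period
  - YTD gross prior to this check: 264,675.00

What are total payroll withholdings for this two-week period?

1,559.99

State Income Tax: taxable = 9,110.00
  552.40 + 20.4% × (9,110.00 − 4,600.00) = 552.40 + 20.4% × 4,510.00 = 1,472.44
Health Levy: cap 273,430.00 − YTD 264,675.00 = 8,755.00 subject; 1% × 8,755.00 = 87.55
Total: 1,472.44 + 87.55 = 1,559.99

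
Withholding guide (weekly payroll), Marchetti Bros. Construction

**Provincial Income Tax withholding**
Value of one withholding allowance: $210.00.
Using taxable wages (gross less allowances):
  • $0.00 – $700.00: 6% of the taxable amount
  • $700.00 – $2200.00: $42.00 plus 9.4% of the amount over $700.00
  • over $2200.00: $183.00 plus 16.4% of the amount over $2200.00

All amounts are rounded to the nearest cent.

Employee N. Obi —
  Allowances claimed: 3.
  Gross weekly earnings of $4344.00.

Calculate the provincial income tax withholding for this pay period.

$431.30

Provincial Income Tax: taxable = $4344.00 − 3×$210.00 = $3714.00
  $183.00 + 16.4% × ($3714.00 − $2200.00) = $183.00 + 16.4% × $1514.00 = $431.30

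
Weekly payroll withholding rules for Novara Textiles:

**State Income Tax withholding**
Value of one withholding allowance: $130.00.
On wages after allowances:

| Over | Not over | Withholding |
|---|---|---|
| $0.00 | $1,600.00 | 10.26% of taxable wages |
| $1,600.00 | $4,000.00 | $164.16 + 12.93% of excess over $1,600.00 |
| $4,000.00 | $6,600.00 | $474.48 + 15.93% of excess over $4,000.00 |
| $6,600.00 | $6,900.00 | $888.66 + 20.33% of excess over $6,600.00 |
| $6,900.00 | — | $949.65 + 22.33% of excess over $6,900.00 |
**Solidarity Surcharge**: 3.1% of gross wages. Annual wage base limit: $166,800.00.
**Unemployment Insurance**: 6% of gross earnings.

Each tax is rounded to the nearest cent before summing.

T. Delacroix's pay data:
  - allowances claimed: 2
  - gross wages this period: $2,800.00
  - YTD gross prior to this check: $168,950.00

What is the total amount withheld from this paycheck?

State Income Tax: taxable = $2,800.00 − 2×$130.00 = $2,540.00
  $164.16 + 12.93% × ($2,540.00 − $1,600.00) = $164.16 + 12.93% × $940.00 = $285.70
Solidarity Surcharge: YTD $168,950.00 ≥ cap $166,800.00 → $0.00
Unemployment Insurance: 6% × $2,800.00 = $168.00
Total: $285.70 + $0.00 + $168.00 = $453.70

$453.70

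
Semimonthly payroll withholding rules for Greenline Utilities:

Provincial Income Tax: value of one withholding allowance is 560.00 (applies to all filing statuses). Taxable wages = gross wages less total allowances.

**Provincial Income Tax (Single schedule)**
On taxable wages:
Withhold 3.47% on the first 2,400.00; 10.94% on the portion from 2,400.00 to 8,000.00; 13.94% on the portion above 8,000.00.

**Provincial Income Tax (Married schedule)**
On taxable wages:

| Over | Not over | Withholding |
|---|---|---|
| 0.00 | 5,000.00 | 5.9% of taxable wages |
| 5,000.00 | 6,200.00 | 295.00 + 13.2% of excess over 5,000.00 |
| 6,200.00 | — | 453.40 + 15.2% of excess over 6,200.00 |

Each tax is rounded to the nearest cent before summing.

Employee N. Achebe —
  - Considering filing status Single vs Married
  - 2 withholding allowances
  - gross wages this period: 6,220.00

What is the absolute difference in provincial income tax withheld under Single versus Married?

Provincial Income Tax (Single): taxable = 6,220.00 − 2×560.00 = 5,100.00
  83.28 + 10.94% × (5,100.00 − 2,400.00) = 83.28 + 10.94% × 2,700.00 = 378.66
Provincial Income Tax (Married): taxable = 6,220.00 − 2×560.00 = 5,100.00
  295.00 + 13.2% × (5,100.00 − 5,000.00) = 295.00 + 13.2% × 100.00 = 308.20
Difference: |378.66 − 308.20| = 70.46 (higher under Single)

70.46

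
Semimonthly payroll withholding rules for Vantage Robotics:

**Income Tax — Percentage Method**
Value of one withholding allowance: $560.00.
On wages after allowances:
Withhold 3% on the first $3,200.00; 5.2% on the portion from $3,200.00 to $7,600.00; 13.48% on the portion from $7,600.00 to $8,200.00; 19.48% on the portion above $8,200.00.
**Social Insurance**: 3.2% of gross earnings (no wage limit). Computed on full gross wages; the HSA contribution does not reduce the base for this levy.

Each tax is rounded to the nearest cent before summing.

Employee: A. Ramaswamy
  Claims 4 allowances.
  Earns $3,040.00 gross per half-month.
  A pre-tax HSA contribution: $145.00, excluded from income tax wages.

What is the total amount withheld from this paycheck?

Income Tax: taxable = $3,040.00 − $145.00 − 4×$560.00 = $655.00
  3% × $655.00 = $19.65
Social Insurance: 3.2% × $3,040.00 = $97.28
Total: $19.65 + $97.28 = $116.93

$116.93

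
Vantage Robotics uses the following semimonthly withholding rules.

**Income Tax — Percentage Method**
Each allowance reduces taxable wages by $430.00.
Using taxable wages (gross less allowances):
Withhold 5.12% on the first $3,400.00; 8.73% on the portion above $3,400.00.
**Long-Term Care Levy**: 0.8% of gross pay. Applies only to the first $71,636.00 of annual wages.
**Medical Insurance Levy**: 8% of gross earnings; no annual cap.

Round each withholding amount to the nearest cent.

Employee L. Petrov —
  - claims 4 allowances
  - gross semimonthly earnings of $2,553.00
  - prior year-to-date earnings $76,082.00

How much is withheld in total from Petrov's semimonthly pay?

$246.89

Income Tax: taxable = $2,553.00 − 4×$430.00 = $833.00
  5.12% × $833.00 = $42.65
Long-Term Care Levy: YTD $76,082.00 ≥ cap $71,636.00 → $0.00
Medical Insurance Levy: 8% × $2,553.00 = $204.24
Total: $42.65 + $0.00 + $204.24 = $246.89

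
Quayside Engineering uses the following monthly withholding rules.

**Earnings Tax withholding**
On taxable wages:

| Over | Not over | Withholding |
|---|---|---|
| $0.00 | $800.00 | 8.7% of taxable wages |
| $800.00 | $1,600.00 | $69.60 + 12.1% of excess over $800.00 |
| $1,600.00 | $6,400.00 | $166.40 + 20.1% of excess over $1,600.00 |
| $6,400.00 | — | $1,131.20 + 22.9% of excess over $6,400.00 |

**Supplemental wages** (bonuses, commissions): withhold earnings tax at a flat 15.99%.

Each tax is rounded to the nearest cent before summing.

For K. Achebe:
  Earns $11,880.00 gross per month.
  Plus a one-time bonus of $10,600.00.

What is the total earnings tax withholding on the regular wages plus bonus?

$4,081.06

Earnings Tax: taxable = $11,880.00
  $1,131.20 + 22.9% × ($11,880.00 − $6,400.00) = $1,131.20 + 22.9% × $5,480.00 = $2,386.12
Supplemental (15.99% flat on bonus): 15.99% × $10,600.00 = $1,694.94
Total earnings tax: $2,386.12 + $1,694.94 = $4,081.06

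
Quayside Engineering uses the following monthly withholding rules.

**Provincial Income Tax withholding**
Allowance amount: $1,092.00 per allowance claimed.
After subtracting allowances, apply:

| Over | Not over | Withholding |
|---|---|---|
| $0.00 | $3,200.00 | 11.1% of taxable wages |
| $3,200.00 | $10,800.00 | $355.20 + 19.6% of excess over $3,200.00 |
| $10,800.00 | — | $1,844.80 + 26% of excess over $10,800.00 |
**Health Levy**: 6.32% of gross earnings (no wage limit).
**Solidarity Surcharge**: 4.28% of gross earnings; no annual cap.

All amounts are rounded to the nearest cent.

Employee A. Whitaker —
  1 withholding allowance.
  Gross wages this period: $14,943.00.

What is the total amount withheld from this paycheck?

$4,222.02

Provincial Income Tax: taxable = $14,943.00 − 1×$1,092.00 = $13,851.00
  $1,844.80 + 26% × ($13,851.00 − $10,800.00) = $1,844.80 + 26% × $3,051.00 = $2,638.06
Health Levy: 6.32% × $14,943.00 = $944.40
Solidarity Surcharge: 4.28% × $14,943.00 = $639.56
Total: $2,638.06 + $944.40 + $639.56 = $4,222.02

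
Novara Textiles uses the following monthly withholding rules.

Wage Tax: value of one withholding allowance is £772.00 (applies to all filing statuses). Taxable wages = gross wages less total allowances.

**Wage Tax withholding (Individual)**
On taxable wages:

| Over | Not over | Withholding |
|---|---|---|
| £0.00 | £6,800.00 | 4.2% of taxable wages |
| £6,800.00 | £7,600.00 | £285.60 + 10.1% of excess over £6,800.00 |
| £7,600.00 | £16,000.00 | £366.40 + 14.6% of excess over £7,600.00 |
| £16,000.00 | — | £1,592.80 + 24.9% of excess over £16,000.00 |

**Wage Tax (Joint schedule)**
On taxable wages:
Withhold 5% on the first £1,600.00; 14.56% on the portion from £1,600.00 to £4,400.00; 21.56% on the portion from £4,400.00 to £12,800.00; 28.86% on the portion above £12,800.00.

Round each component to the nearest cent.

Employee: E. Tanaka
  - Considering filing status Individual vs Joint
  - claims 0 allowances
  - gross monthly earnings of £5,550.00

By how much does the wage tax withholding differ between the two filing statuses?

£502.52

Wage Tax (Individual): taxable = £5,550.00
  4.2% × £5,550.00 = £233.10
Wage Tax (Joint): taxable = £5,550.00
  £487.68 + 21.56% × (£5,550.00 − £4,400.00) = £487.68 + 21.56% × £1,150.00 = £735.62
Difference: |£233.10 − £735.62| = £502.52 (higher under Joint)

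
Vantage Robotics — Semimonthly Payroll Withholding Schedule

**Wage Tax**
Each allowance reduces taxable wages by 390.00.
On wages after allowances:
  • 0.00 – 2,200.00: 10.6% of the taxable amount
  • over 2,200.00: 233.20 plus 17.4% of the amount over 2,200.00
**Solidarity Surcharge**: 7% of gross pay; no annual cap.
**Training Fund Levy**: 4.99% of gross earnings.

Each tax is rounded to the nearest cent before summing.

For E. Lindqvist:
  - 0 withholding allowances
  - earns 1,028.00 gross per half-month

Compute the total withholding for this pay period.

Wage Tax: taxable = 1,028.00
  10.6% × 1,028.00 = 108.97
Solidarity Surcharge: 7% × 1,028.00 = 71.96
Training Fund Levy: 4.99% × 1,028.00 = 51.30
Total: 108.97 + 71.96 + 51.30 = 232.23

232.23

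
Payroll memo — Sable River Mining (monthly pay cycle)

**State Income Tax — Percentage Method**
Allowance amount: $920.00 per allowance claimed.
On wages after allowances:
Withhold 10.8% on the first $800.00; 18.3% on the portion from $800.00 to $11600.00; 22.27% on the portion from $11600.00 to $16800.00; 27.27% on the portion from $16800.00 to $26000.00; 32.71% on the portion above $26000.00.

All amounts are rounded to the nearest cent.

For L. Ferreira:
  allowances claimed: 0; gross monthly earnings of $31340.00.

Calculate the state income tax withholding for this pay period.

State Income Tax: taxable = $31340.00
  $5729.68 + 32.71% × ($31340.00 − $26000.00) = $5729.68 + 32.71% × $5340.00 = $7476.39

$7476.39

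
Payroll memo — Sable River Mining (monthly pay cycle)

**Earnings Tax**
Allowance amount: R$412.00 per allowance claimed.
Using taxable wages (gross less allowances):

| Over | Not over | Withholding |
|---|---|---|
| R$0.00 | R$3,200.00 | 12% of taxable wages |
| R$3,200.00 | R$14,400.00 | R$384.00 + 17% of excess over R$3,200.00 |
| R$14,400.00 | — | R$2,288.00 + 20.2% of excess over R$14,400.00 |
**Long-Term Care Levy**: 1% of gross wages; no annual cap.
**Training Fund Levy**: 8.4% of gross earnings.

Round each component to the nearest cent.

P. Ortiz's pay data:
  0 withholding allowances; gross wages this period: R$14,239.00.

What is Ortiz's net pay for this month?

Earnings Tax: taxable = R$14,239.00
  R$384.00 + 17% × (R$14,239.00 − R$3,200.00) = R$384.00 + 17% × R$11,039.00 = R$2,260.63
Long-Term Care Levy: 1% × R$14,239.00 = R$142.39
Training Fund Levy: 8.4% × R$14,239.00 = R$1,196.08
Total withheld: R$2,260.63 + R$142.39 + R$1,196.08 = R$3,599.10
Net pay: R$14,239.00 − R$3,599.10 = R$10,639.90

R$10,639.90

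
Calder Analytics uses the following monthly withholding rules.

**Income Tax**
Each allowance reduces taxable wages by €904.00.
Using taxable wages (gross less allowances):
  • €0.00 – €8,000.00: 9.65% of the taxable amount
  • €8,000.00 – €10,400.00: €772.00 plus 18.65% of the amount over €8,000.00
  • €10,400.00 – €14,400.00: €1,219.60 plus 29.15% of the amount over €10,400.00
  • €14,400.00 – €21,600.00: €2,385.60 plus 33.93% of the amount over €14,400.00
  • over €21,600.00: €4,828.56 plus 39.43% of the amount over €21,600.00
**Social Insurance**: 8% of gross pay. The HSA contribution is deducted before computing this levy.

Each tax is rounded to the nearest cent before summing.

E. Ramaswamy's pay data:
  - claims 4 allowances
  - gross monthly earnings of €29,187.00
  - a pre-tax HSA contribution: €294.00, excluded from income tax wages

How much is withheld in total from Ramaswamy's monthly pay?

€8,589.84

Income Tax: taxable = €29,187.00 − €294.00 − 4×€904.00 = €25,277.00
  €4,828.56 + 39.43% × (€25,277.00 − €21,600.00) = €4,828.56 + 39.43% × €3,677.00 = €6,278.40
Social Insurance: 8% × €28,893.00 = €2,311.44
Total: €6,278.40 + €2,311.44 = €8,589.84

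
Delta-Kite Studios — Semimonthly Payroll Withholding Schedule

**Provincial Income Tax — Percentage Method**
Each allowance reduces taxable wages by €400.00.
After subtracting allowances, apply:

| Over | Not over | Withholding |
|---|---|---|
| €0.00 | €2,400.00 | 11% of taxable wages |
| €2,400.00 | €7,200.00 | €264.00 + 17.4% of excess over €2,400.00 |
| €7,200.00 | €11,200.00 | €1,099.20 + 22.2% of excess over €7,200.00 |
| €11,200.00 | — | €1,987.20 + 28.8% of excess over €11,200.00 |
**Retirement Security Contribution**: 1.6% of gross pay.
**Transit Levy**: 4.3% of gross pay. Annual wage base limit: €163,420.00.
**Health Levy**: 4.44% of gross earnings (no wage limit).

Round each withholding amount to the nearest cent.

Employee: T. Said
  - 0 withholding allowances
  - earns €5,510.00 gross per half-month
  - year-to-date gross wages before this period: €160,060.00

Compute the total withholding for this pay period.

Provincial Income Tax: taxable = €5,510.00
  €264.00 + 17.4% × (€5,510.00 − €2,400.00) = €264.00 + 17.4% × €3,110.00 = €805.14
Retirement Security Contribution: 1.6% × €5,510.00 = €88.16
Transit Levy: cap €163,420.00 − YTD €160,060.00 = €3,360.00 subject; 4.3% × €3,360.00 = €144.48
Health Levy: 4.44% × €5,510.00 = €244.64
Total: €805.14 + €88.16 + €144.48 + €244.64 = €1,282.42

€1,282.42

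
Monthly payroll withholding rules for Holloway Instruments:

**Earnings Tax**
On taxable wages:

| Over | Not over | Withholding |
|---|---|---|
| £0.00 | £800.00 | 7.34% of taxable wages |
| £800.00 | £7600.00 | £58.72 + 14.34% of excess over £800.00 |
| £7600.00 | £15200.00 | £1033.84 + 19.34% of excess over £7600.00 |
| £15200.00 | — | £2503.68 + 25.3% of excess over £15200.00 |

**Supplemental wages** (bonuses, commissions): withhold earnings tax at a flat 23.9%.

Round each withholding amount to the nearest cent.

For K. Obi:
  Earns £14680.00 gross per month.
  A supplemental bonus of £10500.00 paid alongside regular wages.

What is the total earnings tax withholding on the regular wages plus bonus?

£4912.61

Earnings Tax: taxable = £14680.00
  £1033.84 + 19.34% × (£14680.00 − £7600.00) = £1033.84 + 19.34% × £7080.00 = £2403.11
Supplemental (23.9% flat on bonus): 23.9% × £10500.00 = £2509.50
Total earnings tax: £2403.11 + £2509.50 = £4912.61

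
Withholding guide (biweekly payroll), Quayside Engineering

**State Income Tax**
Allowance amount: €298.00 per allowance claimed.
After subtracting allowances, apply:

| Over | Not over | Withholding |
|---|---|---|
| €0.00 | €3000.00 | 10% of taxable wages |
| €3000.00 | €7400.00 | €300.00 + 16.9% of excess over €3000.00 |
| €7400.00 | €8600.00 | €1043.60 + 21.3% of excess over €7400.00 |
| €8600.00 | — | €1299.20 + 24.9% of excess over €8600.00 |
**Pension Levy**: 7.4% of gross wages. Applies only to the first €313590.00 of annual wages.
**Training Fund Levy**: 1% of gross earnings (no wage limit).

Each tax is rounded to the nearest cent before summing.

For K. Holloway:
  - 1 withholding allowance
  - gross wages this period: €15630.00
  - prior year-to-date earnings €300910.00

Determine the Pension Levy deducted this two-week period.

€938.32

Pension Levy: cap €313590.00 − YTD €300910.00 = €12680.00 subject; 7.4% × €12680.00 = €938.32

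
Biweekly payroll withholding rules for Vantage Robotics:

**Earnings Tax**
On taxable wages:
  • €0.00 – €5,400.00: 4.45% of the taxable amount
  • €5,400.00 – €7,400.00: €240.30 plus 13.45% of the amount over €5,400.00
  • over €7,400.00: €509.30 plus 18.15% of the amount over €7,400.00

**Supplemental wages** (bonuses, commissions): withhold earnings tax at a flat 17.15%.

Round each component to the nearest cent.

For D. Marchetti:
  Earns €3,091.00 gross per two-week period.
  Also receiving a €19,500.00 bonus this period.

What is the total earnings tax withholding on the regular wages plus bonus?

€3,481.80

Earnings Tax: taxable = €3,091.00
  4.45% × €3,091.00 = €137.55
Supplemental (17.15% flat on bonus): 17.15% × €19,500.00 = €3,344.25
Total earnings tax: €137.55 + €3,344.25 = €3,481.80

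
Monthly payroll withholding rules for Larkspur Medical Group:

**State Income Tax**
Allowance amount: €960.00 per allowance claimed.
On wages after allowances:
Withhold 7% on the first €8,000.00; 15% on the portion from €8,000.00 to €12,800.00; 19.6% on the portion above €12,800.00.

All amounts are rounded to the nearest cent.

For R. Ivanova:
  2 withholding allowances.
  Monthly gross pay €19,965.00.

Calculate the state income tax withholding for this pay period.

State Income Tax: taxable = €19,965.00 − 2×€960.00 = €18,045.00
  €1,280.00 + 19.6% × (€18,045.00 − €12,800.00) = €1,280.00 + 19.6% × €5,245.00 = €2,308.02

€2,308.02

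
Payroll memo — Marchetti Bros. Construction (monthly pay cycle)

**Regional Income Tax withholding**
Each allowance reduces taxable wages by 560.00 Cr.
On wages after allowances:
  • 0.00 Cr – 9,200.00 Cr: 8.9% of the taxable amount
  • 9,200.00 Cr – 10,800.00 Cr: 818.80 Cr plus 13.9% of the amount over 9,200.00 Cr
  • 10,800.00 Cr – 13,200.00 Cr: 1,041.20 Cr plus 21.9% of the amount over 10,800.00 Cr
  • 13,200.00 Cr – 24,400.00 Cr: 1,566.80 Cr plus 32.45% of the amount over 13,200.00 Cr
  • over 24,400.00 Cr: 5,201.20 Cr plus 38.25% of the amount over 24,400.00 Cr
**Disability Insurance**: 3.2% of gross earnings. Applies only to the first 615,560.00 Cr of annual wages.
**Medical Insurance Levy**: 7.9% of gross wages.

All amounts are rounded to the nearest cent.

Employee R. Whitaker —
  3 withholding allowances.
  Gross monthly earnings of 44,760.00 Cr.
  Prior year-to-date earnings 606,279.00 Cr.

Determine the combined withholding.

Regional Income Tax: taxable = 44,760.00 Cr − 3×560.00 Cr = 43,080.00 Cr
  5,201.20 Cr + 38.25% × (43,080.00 Cr − 24,400.00 Cr) = 5,201.20 Cr + 38.25% × 18,680.00 Cr = 12,346.30 Cr
Disability Insurance: cap 615,560.00 Cr − YTD 606,279.00 Cr = 9,281.00 Cr subject; 3.2% × 9,281.00 Cr = 296.99 Cr
Medical Insurance Levy: 7.9% × 44,760.00 Cr = 3,536.04 Cr
Total: 12,346.30 Cr + 296.99 Cr + 3,536.04 Cr = 16,179.33 Cr

16,179.33 Cr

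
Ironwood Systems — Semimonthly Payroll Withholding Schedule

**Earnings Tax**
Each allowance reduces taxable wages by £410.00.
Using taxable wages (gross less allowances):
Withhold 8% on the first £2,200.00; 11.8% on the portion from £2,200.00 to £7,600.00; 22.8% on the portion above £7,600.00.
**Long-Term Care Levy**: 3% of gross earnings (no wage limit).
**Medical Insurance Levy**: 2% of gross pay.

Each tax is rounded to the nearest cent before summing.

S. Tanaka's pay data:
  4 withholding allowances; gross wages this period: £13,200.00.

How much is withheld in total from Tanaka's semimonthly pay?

£2,376.08

Earnings Tax: taxable = £13,200.00 − 4×£410.00 = £11,560.00
  £813.20 + 22.8% × (£11,560.00 − £7,600.00) = £813.20 + 22.8% × £3,960.00 = £1,716.08
Long-Term Care Levy: 3% × £13,200.00 = £396.00
Medical Insurance Levy: 2% × £13,200.00 = £264.00
Total: £1,716.08 + £396.00 + £264.00 = £2,376.08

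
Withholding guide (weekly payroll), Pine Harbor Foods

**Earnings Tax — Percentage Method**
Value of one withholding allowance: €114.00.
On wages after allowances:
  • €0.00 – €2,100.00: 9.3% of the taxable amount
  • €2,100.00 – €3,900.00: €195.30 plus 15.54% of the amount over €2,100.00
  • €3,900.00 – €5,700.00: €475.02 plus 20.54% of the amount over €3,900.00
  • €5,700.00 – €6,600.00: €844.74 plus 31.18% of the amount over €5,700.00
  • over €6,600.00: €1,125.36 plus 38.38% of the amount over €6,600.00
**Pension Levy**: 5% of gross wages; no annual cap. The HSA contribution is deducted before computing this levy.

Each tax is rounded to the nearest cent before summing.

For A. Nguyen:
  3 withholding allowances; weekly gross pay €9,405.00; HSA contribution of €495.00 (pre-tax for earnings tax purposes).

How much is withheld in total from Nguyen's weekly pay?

€2,326.18

Earnings Tax: taxable = €9,405.00 − €495.00 − 3×€114.00 = €8,568.00
  €1,125.36 + 38.38% × (€8,568.00 − €6,600.00) = €1,125.36 + 38.38% × €1,968.00 = €1,880.68
Pension Levy: 5% × €8,910.00 = €445.50
Total: €1,880.68 + €445.50 = €2,326.18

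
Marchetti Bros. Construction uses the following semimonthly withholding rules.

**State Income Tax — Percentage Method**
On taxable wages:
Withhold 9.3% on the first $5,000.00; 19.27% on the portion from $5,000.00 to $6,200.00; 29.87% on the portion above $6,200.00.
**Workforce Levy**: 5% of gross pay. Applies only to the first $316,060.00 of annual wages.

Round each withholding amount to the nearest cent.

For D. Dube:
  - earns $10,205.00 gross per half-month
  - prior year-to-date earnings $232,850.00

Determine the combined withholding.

State Income Tax: taxable = $10,205.00
  $696.24 + 29.87% × ($10,205.00 − $6,200.00) = $696.24 + 29.87% × $4,005.00 = $1,892.53
Workforce Levy: 5% × $10,205.00 = $510.25
Total: $1,892.53 + $510.25 = $2,402.78

$2,402.78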